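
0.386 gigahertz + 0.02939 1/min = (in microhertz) 3.86e+14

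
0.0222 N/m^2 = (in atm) 2.191e-07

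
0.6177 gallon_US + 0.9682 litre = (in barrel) 0.0208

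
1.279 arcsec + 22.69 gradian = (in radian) 0.3564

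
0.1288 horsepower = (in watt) 96.05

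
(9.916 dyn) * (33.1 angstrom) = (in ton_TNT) 7.845e-23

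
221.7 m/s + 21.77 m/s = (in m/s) 243.5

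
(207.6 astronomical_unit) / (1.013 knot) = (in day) 6.897e+08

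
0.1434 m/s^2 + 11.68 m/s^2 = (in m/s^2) 11.82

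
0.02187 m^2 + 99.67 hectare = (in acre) 246.3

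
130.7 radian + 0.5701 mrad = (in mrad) 1.307e+05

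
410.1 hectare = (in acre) 1013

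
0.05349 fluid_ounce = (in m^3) 1.582e-06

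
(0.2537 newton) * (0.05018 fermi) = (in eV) 79.46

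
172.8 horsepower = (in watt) 1.289e+05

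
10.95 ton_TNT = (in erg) 4.581e+17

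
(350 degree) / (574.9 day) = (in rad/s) 1.23e-07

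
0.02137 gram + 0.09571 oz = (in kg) 0.002735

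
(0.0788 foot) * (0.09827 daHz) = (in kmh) 0.08497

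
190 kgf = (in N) 1863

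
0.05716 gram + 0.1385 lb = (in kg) 0.06288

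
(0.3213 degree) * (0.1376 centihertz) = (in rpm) 7.368e-05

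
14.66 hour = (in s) 5.278e+04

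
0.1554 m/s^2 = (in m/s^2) 0.1554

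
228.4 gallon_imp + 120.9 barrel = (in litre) 2.026e+04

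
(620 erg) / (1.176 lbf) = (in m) 1.185e-05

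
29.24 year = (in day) 1.067e+04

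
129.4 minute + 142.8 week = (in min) 1.44e+06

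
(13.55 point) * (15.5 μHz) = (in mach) 2.176e-10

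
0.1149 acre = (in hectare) 0.0465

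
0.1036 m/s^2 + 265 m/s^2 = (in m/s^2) 265.1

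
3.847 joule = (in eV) 2.401e+19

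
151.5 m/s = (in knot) 294.5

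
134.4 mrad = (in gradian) 8.556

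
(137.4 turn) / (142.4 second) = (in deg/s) 347.4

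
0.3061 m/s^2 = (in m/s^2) 0.3061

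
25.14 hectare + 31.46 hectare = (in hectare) 56.6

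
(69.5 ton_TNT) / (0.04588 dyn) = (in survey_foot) 2.079e+18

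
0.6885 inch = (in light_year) 1.848e-18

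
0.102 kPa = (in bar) 0.00102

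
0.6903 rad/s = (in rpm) 6.592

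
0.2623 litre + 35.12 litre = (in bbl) 0.2225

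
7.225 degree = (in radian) 0.1261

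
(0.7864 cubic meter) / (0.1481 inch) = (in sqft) 2250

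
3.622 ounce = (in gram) 102.7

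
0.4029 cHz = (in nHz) 4.029e+06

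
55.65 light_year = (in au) 3.519e+06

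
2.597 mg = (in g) 0.002597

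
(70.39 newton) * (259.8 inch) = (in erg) 4.645e+09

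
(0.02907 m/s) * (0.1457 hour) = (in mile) 0.009475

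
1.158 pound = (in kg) 0.5253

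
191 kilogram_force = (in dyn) 1.873e+08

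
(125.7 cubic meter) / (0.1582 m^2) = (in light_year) 8.399e-14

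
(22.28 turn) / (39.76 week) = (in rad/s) 5.822e-06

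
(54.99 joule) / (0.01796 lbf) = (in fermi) 6.883e+17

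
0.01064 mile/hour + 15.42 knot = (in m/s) 7.937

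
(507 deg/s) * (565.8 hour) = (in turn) 2.869e+06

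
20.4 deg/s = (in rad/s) 0.356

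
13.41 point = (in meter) 0.004731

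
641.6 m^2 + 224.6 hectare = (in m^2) 2.247e+06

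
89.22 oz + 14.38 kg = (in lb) 37.28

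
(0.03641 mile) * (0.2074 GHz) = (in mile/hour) 2.719e+10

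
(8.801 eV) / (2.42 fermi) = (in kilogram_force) 5.942e-05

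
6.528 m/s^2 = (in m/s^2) 6.528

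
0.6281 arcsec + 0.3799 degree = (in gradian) 0.4223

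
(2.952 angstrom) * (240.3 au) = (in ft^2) 1.142e+05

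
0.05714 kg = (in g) 57.14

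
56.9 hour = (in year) 0.006495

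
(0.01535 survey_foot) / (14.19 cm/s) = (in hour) 9.159e-06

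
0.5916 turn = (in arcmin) 1.278e+04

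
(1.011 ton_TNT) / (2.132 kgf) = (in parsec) 6.557e-09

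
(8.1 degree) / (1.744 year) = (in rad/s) 2.57e-09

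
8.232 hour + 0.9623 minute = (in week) 0.0491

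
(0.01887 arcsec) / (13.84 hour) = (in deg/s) 1.052e-10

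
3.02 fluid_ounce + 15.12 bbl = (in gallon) 635.1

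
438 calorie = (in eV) 1.144e+22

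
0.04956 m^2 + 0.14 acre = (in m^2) 566.6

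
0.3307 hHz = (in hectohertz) 0.3307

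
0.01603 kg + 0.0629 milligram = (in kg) 0.01603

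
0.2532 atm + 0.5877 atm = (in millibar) 852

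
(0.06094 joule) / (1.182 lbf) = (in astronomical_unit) 7.748e-14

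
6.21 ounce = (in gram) 176.1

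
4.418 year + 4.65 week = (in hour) 3.948e+04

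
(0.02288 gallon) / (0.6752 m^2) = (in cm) 0.01283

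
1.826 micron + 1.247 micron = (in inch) 0.000121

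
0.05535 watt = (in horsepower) 7.423e-05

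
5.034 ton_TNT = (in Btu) 1.996e+07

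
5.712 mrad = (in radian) 0.005712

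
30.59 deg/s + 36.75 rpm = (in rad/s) 4.382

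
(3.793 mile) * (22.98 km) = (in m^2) 1.403e+08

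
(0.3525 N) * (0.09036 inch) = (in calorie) 0.0001934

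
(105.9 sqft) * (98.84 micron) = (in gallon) 0.2569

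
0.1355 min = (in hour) 0.002258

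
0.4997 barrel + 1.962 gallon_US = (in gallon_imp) 19.11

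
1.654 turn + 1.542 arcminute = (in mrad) 1.039e+04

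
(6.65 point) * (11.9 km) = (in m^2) 27.92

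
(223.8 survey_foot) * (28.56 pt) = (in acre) 0.0001698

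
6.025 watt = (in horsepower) 0.00808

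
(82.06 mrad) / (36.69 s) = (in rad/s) 0.002237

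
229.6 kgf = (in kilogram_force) 229.6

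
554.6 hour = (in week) 3.301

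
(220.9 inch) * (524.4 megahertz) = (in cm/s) 2.942e+11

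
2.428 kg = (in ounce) 85.65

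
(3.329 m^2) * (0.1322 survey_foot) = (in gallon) 35.44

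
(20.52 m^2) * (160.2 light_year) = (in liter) 3.11e+22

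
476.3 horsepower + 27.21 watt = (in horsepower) 476.3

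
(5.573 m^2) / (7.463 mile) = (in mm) 0.464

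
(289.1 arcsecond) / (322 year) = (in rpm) 1.318e-12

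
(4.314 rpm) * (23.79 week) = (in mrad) 6.5e+09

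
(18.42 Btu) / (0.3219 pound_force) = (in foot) 4.453e+04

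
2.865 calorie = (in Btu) 0.01136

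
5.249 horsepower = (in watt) 3914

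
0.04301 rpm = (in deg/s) 0.2581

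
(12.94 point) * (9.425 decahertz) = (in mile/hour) 0.9624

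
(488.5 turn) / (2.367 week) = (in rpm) 0.02047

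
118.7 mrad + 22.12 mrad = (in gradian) 8.965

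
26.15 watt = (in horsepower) 0.03507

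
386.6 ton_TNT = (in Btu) 1.533e+09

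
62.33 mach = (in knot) 4.125e+04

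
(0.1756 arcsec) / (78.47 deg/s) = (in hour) 1.727e-10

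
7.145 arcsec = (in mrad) 0.03464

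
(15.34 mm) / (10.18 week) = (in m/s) 2.492e-09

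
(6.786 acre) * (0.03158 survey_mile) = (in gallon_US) 3.687e+08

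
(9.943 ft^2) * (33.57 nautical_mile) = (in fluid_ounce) 1.942e+09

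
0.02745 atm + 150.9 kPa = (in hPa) 1537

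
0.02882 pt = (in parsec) 3.295e-22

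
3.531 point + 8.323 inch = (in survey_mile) 0.0001321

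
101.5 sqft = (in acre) 0.00233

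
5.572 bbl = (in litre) 885.9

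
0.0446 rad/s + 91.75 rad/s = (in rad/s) 91.79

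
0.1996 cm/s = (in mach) 5.862e-06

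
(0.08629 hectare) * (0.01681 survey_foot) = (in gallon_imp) 972.5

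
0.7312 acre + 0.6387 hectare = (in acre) 2.309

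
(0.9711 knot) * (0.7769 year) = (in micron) 1.224e+13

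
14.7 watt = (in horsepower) 0.01971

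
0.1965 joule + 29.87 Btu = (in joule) 3.151e+04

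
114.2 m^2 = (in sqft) 1229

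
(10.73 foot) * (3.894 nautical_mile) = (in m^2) 2.359e+04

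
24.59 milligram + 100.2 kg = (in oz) 3534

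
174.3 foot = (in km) 0.05313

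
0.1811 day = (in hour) 4.346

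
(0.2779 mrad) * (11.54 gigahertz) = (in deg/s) 1.837e+08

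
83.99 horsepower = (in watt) 6.263e+04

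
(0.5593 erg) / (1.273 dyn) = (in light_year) 4.644e-19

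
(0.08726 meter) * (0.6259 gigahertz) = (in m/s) 5.462e+07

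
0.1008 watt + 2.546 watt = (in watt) 2.647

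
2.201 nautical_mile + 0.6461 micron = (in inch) 1.605e+05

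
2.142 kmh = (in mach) 0.001747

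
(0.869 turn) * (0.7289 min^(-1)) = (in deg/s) 3.8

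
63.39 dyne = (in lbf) 0.0001425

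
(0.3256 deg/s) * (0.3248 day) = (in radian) 159.5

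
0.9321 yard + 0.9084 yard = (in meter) 1.683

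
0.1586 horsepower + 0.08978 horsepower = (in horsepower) 0.2484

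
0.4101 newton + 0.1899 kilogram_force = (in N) 2.272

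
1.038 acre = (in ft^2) 4.522e+04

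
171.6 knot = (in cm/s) 8828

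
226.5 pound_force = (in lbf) 226.5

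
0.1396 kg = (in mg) 1.396e+05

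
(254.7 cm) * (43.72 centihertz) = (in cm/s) 111.4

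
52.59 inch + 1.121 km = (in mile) 0.6974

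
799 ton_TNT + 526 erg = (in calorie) 7.99e+11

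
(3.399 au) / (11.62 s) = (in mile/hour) 9.789e+10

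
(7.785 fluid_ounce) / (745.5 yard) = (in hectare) 3.377e-11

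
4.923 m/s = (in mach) 0.01446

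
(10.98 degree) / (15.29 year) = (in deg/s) 2.277e-08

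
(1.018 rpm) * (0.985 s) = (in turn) 0.01671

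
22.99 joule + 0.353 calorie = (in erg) 2.447e+08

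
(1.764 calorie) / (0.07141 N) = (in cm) 1.034e+04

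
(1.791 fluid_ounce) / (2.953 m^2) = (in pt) 0.05084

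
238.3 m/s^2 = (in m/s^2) 238.3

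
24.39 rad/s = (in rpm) 232.9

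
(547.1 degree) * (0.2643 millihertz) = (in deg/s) 0.1446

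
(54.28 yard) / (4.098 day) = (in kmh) 0.0005047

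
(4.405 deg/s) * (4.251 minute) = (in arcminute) 6.741e+04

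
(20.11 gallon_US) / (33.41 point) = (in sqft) 69.52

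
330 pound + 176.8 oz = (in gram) 1.547e+05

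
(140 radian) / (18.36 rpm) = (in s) 72.82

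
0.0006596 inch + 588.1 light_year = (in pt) 1.577e+22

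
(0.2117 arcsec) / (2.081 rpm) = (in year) 1.493e-13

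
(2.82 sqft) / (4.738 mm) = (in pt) 1.567e+05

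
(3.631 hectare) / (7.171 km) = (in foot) 16.61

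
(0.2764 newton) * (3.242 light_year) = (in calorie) 2.026e+15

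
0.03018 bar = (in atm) 0.02979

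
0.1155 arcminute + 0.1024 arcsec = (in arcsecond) 7.032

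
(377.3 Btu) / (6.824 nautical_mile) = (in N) 31.5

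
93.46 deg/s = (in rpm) 15.58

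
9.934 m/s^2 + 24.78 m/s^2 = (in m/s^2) 34.71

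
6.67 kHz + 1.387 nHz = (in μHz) 6.67e+09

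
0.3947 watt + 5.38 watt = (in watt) 5.775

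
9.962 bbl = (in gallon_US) 418.4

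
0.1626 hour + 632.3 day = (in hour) 1.518e+04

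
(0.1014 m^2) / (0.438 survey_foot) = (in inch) 29.9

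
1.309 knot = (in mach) 0.001978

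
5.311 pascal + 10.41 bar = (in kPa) 1041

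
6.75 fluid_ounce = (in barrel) 0.001256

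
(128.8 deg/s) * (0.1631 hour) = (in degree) 7.563e+04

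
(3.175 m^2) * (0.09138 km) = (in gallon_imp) 6.382e+04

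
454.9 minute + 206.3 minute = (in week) 0.0656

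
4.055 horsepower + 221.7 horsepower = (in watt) 1.683e+05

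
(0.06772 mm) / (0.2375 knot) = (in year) 1.758e-11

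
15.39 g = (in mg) 1.539e+04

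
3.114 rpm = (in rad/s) 0.3261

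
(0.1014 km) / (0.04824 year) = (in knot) 0.0001296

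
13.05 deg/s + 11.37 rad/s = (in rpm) 110.8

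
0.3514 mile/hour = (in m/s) 0.1571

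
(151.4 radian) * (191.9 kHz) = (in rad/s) 2.905e+07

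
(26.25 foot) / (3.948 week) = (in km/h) 1.206e-05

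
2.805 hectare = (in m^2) 2.805e+04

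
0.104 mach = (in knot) 68.84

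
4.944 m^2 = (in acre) 0.001222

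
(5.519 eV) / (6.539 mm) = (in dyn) 1.352e-11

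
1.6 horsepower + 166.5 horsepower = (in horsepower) 168.1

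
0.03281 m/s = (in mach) 9.636e-05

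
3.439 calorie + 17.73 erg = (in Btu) 0.01364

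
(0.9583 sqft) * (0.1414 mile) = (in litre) 2.026e+04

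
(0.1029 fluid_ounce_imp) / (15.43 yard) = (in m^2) 2.072e-07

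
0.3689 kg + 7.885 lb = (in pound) 8.698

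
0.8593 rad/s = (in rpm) 8.206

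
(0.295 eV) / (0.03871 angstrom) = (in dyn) 0.001221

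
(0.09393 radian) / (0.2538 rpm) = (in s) 3.534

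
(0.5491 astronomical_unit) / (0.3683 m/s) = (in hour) 6.195e+07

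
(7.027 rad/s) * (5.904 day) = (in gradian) 2.282e+08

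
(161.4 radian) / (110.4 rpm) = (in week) 2.308e-05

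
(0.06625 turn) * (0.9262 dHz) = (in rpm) 0.3682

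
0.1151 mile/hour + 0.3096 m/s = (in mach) 0.00106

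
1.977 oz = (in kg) 0.05605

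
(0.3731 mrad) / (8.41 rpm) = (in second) 0.0004236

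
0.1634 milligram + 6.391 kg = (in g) 6391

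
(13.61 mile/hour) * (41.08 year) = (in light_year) 8.331e-07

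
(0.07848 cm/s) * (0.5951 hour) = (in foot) 5.516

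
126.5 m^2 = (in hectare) 0.01265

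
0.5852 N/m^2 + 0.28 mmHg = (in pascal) 37.92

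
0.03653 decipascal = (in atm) 3.605e-08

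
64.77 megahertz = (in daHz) 6.477e+06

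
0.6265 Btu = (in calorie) 158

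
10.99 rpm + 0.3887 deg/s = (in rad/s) 1.158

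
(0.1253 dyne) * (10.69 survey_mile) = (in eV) 1.345e+17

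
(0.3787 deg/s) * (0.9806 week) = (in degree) 2.246e+05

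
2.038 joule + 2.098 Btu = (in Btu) 2.1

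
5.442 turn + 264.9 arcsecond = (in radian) 34.19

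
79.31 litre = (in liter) 79.31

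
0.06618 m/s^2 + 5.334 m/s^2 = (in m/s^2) 5.4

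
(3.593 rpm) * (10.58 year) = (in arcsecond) 2.589e+13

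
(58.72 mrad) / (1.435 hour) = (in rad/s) 1.137e-05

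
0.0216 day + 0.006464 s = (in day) 0.0216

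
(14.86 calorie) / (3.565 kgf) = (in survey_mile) 0.001105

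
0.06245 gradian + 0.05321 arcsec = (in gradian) 0.06247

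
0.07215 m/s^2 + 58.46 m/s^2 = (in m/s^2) 58.53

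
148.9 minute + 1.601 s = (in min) 148.9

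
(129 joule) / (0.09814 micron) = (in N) 1.314e+09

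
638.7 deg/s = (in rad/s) 11.15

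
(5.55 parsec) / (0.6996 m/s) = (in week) 4.047e+11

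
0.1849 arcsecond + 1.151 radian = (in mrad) 1151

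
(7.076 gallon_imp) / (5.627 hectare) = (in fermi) 5.717e+08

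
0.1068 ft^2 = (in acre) 2.452e-06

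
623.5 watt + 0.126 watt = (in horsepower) 0.8363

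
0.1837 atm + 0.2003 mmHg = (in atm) 0.184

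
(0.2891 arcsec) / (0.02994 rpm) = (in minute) 7.451e-06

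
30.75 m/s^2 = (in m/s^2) 30.75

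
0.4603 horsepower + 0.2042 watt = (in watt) 343.4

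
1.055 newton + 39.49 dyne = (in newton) 1.055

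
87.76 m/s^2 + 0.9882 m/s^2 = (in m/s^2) 88.75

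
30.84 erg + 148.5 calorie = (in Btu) 0.5889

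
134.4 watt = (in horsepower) 0.1802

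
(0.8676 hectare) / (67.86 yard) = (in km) 0.1398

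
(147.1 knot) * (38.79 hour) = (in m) 1.057e+07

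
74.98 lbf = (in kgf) 34.01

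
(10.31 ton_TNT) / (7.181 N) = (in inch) 2.365e+11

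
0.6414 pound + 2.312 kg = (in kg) 2.603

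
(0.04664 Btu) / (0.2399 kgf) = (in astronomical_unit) 1.398e-10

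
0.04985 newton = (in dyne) 4985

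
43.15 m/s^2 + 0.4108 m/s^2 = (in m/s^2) 43.56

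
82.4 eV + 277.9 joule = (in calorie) 66.42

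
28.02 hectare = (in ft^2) 3.016e+06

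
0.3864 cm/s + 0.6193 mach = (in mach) 0.6193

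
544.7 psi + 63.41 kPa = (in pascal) 3.819e+06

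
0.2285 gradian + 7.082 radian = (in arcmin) 2.436e+04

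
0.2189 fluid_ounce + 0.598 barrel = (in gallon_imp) 20.91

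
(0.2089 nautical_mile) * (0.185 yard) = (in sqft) 704.5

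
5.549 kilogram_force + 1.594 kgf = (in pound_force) 15.75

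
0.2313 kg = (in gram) 231.3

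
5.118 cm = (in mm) 51.18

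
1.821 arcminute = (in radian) 0.0005297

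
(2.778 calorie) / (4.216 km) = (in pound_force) 0.0006198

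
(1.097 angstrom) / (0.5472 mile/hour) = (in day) 5.19e-15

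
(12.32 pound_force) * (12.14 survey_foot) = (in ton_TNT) 4.847e-08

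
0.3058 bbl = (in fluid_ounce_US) 1644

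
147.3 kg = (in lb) 324.7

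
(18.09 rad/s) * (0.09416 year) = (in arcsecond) 1.108e+13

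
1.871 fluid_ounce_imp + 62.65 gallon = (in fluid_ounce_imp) 8349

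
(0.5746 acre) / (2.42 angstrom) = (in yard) 1.051e+13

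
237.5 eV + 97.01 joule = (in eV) 6.055e+20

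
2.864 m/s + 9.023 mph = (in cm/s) 689.8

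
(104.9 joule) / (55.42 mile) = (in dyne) 117.6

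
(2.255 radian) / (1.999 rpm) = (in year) 3.416e-07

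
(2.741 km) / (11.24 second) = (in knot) 474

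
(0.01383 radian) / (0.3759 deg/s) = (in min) 0.03513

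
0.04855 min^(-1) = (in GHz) 8.092e-13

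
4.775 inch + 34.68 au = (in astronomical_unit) 34.68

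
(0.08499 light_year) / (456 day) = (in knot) 3.967e+07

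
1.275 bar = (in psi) 18.49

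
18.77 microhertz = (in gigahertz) 1.877e-14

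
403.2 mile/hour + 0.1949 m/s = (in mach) 0.5299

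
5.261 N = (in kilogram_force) 0.5365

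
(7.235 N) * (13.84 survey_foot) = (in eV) 1.905e+20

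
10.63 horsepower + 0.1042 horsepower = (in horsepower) 10.73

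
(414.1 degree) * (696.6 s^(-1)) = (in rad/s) 5035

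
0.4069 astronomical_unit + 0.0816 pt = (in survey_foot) 1.997e+11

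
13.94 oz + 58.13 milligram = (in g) 395.3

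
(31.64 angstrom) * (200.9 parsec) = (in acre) 4.847e+06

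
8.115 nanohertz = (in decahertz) 8.115e-10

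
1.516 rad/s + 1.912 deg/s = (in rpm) 14.8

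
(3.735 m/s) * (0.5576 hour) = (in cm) 7.497e+05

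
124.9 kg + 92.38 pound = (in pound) 367.7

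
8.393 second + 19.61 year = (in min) 1.031e+07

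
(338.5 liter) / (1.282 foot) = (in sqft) 9.325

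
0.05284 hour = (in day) 0.002202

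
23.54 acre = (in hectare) 9.526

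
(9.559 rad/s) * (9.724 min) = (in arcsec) 1.15e+09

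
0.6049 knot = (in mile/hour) 0.6961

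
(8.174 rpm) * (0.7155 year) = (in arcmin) 6.64e+10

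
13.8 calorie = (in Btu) 0.05473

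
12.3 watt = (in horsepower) 0.01649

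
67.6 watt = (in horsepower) 0.09065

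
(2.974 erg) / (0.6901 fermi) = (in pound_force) 9.688e+07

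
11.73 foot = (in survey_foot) 11.73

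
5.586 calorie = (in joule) 23.37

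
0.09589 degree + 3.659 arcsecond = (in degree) 0.09691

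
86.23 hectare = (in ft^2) 9.282e+06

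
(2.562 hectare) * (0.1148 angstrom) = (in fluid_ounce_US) 0.009945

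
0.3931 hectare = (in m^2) 3931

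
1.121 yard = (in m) 1.025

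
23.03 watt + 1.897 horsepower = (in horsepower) 1.928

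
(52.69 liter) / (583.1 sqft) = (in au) 6.502e-15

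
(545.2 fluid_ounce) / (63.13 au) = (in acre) 4.219e-19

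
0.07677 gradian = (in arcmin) 4.146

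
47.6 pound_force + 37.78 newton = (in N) 249.5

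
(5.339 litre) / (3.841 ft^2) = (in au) 1e-13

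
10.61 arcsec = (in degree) 0.002947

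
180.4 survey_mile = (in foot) 9.525e+05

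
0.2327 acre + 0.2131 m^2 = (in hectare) 0.09419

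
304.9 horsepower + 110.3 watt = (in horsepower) 305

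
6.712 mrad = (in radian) 0.006712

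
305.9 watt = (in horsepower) 0.4102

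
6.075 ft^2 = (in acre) 0.0001395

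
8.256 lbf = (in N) 36.72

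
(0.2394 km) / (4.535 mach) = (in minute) 0.002584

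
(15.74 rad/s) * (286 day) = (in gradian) 2.476e+10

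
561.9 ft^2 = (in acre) 0.0129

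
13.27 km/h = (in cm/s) 368.6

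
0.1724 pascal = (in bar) 1.724e-06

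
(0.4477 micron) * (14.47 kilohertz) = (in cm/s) 0.6478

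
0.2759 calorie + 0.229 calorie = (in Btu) 0.002002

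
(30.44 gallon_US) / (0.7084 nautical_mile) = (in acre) 2.17e-08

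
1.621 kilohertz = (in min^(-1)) 9.726e+04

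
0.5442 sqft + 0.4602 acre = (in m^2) 1862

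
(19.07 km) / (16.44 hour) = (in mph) 0.7208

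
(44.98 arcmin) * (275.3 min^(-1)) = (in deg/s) 3.44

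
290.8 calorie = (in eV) 7.594e+21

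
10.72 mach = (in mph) 8165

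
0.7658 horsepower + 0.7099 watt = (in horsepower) 0.7668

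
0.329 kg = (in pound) 0.7253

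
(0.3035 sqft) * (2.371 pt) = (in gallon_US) 0.00623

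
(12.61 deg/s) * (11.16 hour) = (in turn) 1407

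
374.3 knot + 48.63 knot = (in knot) 422.9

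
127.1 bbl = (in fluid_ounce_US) 6.833e+05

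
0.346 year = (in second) 1.091e+07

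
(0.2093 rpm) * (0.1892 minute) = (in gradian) 15.84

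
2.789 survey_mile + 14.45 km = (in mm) 1.894e+07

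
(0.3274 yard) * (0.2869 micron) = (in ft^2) 9.245e-07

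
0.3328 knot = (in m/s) 0.1712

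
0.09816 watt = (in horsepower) 0.0001316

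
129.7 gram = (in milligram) 1.297e+05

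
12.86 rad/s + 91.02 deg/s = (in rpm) 138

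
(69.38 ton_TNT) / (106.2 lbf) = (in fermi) 6.145e+23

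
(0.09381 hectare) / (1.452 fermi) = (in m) 6.461e+17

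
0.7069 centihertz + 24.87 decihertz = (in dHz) 24.94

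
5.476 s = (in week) 9.054e-06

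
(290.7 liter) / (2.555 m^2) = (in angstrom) 1.138e+09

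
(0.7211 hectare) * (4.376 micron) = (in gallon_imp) 6.941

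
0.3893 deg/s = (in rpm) 0.06488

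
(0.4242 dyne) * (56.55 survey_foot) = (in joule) 7.312e-05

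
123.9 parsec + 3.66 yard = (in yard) 4.181e+18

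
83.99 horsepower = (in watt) 6.263e+04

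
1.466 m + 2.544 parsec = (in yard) 8.585e+16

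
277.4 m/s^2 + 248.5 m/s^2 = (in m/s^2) 525.9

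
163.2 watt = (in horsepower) 0.2189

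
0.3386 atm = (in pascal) 3.431e+04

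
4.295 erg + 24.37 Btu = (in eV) 1.605e+23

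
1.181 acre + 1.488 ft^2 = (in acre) 1.181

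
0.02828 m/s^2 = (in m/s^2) 0.02828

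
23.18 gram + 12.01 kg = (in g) 1.203e+04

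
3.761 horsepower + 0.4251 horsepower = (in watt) 3122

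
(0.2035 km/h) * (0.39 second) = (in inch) 0.8679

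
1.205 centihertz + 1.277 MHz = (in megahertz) 1.277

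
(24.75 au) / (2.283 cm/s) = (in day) 1.877e+09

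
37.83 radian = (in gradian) 2408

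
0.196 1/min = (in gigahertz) 3.267e-12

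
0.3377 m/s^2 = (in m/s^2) 0.3377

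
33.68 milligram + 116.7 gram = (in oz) 4.118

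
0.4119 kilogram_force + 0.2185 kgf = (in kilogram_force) 0.6304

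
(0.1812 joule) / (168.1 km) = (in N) 1.078e-06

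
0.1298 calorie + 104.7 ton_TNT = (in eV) 2.734e+30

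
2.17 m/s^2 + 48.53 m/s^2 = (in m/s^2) 50.7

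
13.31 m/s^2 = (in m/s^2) 13.31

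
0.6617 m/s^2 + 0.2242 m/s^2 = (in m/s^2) 0.8859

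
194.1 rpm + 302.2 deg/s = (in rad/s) 25.6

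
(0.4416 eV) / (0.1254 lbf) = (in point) 3.595e-16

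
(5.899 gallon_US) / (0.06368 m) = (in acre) 8.665e-05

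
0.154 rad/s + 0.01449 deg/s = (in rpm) 1.473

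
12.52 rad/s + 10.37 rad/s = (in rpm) 218.6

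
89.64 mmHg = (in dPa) 1.195e+05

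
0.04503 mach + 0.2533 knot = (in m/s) 15.46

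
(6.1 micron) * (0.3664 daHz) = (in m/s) 2.235e-05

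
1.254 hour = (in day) 0.05225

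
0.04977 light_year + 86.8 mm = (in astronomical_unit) 3148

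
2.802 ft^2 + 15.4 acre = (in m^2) 6.232e+04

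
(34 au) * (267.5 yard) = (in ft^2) 1.339e+16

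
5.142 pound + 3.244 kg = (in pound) 12.29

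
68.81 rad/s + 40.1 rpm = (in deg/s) 4183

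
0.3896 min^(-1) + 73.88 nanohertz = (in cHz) 0.6493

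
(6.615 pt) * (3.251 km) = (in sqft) 81.66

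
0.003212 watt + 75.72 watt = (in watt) 75.72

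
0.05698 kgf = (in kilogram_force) 0.05698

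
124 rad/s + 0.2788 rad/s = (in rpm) 1187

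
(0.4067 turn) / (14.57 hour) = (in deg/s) 0.002791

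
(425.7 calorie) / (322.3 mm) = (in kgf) 563.5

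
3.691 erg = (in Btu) 3.498e-10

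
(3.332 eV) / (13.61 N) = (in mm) 3.922e-17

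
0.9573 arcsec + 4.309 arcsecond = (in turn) 4.064e-06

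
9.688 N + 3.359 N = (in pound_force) 2.933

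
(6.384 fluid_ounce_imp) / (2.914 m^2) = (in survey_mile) 3.868e-08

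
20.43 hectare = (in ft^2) 2.199e+06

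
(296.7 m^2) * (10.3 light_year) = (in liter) 2.891e+22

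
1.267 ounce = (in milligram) 3.592e+04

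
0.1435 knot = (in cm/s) 7.382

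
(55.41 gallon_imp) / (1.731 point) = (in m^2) 412.5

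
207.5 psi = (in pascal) 1.431e+06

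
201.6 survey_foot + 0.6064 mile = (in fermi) 1.037e+18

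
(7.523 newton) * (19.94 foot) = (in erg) 4.572e+08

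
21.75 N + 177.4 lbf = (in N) 810.9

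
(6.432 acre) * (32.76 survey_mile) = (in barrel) 8.632e+09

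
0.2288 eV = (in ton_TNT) 8.761e-30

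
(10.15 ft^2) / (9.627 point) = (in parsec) 8.998e-15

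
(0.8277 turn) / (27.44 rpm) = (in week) 2.992e-06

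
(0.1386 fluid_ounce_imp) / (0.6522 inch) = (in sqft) 0.002559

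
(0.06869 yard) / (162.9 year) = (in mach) 3.591e-14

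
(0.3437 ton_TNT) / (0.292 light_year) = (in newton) 5.206e-07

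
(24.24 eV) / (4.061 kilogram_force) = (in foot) 3.199e-19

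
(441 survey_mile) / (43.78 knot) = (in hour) 8.753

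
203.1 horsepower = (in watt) 1.515e+05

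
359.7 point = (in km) 0.0001269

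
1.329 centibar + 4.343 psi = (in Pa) 3.127e+04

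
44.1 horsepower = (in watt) 3.289e+04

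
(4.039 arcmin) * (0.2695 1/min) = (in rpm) 5.039e-05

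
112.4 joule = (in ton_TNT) 2.686e-08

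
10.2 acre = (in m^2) 4.128e+04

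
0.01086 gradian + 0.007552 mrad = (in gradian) 0.01134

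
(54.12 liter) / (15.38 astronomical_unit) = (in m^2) 2.352e-14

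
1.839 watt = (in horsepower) 0.002466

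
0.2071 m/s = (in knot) 0.4026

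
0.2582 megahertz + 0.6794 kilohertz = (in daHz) 2.589e+04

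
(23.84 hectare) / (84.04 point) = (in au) 5.375e-05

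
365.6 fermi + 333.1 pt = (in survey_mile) 7.302e-05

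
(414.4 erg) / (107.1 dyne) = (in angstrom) 3.869e+08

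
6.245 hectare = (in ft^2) 6.722e+05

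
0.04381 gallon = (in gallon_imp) 0.03648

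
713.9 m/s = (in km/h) 2570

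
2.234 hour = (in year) 0.000255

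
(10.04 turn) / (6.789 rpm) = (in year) 2.814e-06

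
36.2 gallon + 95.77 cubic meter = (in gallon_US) 2.534e+04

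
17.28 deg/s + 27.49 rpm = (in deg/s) 182.2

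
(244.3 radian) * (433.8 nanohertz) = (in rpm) 0.001012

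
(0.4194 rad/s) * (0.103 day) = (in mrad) 3.732e+06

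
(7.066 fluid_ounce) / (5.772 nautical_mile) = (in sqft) 2.104e-07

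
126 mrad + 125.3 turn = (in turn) 125.3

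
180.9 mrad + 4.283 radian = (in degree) 255.8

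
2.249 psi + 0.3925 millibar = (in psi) 2.255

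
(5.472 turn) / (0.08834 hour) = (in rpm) 1.032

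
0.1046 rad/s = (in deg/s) 5.993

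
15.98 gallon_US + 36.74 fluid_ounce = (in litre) 61.58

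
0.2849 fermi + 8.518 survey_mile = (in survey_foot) 4.498e+04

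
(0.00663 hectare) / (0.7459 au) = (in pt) 1.684e-06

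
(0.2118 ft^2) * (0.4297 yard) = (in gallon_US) 2.042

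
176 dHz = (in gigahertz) 1.76e-08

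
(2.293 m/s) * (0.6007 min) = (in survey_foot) 271.1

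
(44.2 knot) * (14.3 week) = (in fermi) 1.967e+23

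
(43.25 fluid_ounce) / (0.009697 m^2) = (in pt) 373.9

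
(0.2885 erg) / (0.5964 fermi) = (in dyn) 4.837e+12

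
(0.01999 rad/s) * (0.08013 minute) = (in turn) 0.0153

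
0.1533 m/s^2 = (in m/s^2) 0.1533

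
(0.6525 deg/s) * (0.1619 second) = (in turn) 0.0002934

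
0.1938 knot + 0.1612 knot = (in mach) 0.0005364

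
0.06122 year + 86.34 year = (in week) 4505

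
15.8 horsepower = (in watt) 1.178e+04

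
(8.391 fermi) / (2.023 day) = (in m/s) 4.801e-20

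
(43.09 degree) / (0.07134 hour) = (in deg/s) 0.1678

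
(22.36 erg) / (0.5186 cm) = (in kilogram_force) 4.397e-05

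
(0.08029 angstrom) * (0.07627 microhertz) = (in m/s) 6.124e-19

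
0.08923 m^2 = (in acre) 2.205e-05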